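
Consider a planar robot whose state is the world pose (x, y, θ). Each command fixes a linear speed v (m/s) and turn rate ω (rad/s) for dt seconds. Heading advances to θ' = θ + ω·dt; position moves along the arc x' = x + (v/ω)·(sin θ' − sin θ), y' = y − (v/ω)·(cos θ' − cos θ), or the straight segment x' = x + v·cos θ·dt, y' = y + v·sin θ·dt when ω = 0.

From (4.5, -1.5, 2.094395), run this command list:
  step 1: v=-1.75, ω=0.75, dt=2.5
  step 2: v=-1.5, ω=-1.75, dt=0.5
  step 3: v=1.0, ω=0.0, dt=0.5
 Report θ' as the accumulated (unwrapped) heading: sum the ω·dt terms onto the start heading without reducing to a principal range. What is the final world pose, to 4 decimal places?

(8.4113, -1.6119, 3.0944)

step 1: θ'=3.9694 (R=-2.3333) → pose (8.2391, -1.9118, 3.9694)
step 2: θ'=3.0944 (R=0.8571) → pose (8.9108, -1.6355, 3.0944)
step 3: θ'=3.0944 (straight) → pose (8.4113, -1.6119, 3.0944)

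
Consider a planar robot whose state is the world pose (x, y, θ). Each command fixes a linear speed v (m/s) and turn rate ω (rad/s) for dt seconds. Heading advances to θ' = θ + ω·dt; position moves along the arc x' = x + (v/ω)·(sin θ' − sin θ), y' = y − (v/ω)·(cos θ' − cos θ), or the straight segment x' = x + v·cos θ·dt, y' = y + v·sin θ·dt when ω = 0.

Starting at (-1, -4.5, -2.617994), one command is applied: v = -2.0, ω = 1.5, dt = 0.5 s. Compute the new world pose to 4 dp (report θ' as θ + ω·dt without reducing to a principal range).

(-0.3918, -3.7358, -1.8680)

θ' = -2.6180 + 1.5·0.5 = -1.8680
R = v/ω = -2.0/1.5 = -1.3333
x' = -1 + -1.3333·(sin -1.8680 − sin -2.6180) = -0.3918
y' = -4.5 − -1.3333·(cos -1.8680 − cos -2.6180) = -3.7358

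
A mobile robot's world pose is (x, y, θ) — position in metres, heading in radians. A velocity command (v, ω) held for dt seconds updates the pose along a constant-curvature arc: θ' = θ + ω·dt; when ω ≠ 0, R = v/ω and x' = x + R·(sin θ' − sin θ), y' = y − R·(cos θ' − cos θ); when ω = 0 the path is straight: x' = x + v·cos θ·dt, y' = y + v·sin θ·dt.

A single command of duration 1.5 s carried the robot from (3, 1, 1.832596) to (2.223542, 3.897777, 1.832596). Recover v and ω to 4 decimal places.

v = 2.0000, ω = 0.0000

Δθ = 1.832596 − 1.832596 = 0.000000
ω = Δθ/dt = 0.000000/1.5 = 0.0000
ω = 0 → v = (Δx·cos θ + Δy·sin θ)/dt = 2.0000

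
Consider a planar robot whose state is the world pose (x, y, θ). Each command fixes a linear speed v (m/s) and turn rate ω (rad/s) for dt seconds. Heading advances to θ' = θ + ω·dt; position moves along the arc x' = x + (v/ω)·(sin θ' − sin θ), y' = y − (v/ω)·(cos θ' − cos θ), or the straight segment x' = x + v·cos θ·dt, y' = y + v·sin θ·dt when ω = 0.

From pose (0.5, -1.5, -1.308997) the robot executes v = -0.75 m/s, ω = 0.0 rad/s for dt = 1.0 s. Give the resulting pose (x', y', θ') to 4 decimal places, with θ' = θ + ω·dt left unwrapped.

θ' = -1.3090 + 0.0·1.0 = -1.3090
ω = 0 → straight: x' = 0.5 + -0.75·cos(-1.3090)·1.0 = 0.3059
y' = -1.5 + -0.75·sin(-1.3090)·1.0 = -0.7756

(0.3059, -0.7756, -1.3090)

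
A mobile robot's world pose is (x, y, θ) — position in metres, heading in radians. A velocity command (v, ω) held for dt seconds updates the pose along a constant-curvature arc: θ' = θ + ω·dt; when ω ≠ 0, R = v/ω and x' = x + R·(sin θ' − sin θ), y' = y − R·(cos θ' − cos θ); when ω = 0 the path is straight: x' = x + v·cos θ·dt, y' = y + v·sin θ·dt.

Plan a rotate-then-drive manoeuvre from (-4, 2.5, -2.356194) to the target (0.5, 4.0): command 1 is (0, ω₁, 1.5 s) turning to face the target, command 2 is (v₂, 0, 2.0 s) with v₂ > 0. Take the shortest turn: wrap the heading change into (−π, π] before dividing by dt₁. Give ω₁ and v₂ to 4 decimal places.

heading to target = atan2(4−2.5, 0.5−-4) = 0.3218
Δθ = wrap(0.3218 − -2.3562) = 2.6779; ω₁ = Δθ/dt₁ = 1.7853
distance = √((0.5−-4)² + (4−2.5)²) = 4.7434; v₂ = distance/dt₂ = 2.3717

ω₁ = 1.7853, v₂ = 2.3717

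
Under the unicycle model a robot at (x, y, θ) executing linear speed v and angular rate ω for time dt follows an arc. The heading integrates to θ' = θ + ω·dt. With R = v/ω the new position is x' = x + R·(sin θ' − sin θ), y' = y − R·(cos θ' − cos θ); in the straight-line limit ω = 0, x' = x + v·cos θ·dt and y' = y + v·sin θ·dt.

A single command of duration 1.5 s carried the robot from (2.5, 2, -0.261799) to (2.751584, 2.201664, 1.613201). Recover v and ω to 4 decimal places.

Δθ = 1.613201 − -0.261799 = 1.875000
ω = Δθ/dt = 1.875000/1.5 = 1.2500
R = Δx/(sin θ' − sin θ) = 0.2000
v = R·ω = 0.2000·1.2500 = 0.2500

v = 0.2500, ω = 1.2500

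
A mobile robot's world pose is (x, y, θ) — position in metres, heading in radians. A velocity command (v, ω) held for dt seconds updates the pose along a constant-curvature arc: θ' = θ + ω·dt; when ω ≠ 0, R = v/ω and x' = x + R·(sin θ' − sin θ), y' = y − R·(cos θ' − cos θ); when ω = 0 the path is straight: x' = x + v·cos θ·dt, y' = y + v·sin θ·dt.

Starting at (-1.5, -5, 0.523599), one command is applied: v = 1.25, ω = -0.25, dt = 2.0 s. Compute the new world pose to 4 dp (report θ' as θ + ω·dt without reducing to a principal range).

(0.8820, -4.3315, 0.0236)

θ' = 0.5236 + -0.25·2.0 = 0.0236
R = v/ω = 1.25/-0.25 = -5.0000
x' = -1.5 + -5.0000·(sin 0.0236 − sin 0.5236) = 0.8820
y' = -5 − -5.0000·(cos 0.0236 − cos 0.5236) = -4.3315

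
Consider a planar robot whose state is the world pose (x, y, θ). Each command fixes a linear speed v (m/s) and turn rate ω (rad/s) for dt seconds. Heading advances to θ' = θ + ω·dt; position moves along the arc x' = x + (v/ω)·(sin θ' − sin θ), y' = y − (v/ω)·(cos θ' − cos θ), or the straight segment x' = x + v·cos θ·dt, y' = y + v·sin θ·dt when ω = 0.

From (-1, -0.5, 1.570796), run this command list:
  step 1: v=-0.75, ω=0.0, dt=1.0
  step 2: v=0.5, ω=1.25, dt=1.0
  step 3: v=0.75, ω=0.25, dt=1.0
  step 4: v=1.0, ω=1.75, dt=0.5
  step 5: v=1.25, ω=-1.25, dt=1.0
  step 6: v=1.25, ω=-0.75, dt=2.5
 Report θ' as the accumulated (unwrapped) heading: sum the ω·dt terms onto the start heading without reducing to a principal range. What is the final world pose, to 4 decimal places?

step 1: θ'=1.5708 (straight) → pose (-1.0000, -1.2500, 1.5708)
step 2: θ'=2.8208 (R=0.4000) → pose (-1.2739, -0.8704, 2.8208)
step 3: θ'=3.0708 (R=3.0000) → pose (-2.0076, -0.7249, 3.0708)
step 4: θ'=3.9458 (R=0.5714) → pose (-2.4596, -0.8985, 3.9458)
step 5: θ'=2.6958 (R=-1.0000) → pose (-3.6111, -1.1071, 2.6958)
step 6: θ'=0.8208 (R=-1.6667) → pose (-4.1119, 1.5328, 0.8208)

(-4.1119, 1.5328, 0.8208)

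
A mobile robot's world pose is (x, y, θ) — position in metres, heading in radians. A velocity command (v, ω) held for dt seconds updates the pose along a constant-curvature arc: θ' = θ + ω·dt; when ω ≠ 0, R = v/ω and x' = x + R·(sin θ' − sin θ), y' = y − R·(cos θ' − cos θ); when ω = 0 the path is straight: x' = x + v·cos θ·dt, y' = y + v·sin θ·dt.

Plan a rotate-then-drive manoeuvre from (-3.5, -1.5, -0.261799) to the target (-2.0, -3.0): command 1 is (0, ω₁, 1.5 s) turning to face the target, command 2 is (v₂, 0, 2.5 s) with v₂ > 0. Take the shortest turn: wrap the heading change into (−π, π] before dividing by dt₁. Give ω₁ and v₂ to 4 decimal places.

heading to target = atan2(-3−-1.5, -2−-3.5) = -0.7854
Δθ = wrap(-0.7854 − -0.2618) = -0.5236; ω₁ = Δθ/dt₁ = -0.3491
distance = √((-2−-3.5)² + (-3−-1.5)²) = 2.1213; v₂ = distance/dt₂ = 0.8485

ω₁ = -0.3491, v₂ = 0.8485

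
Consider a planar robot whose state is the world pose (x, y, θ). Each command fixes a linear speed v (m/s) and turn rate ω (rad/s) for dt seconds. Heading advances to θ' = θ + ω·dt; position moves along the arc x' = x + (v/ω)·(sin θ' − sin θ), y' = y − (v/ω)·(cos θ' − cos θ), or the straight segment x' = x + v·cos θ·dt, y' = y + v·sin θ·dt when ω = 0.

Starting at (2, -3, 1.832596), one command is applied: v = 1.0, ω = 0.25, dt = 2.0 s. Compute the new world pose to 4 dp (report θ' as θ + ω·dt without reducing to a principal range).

(1.0307, -1.2744, 2.3326)

θ' = 1.8326 + 0.25·2.0 = 2.3326
R = v/ω = 1.0/0.25 = 4.0000
x' = 2 + 4.0000·(sin 2.3326 − sin 1.8326) = 1.0307
y' = -3 − 4.0000·(cos 2.3326 − cos 1.8326) = -1.2744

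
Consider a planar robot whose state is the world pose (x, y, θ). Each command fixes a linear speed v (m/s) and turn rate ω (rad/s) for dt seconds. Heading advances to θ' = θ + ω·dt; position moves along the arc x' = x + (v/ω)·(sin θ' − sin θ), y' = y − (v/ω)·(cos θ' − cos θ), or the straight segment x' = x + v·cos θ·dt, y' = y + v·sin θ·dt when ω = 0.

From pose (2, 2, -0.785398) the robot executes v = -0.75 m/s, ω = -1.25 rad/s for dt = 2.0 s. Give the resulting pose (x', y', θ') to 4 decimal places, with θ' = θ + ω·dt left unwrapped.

(2.5103, 3.0181, -3.2854)

θ' = -0.7854 + -1.25·2.0 = -3.2854
R = v/ω = -0.75/-1.25 = 0.6000
x' = 2 + 0.6000·(sin -3.2854 − sin -0.7854) = 2.5103
y' = 2 − 0.6000·(cos -3.2854 − cos -0.7854) = 3.0181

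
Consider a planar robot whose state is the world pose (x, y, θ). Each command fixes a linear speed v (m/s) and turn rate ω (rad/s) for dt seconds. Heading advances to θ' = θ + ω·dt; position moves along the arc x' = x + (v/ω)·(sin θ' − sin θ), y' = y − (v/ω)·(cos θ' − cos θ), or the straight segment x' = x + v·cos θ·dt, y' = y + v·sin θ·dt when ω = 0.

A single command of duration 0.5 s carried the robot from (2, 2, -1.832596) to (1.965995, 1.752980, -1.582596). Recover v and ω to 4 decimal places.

v = 0.5000, ω = 0.5000

Δθ = -1.582596 − -1.832596 = 0.250000
ω = Δθ/dt = 0.250000/0.5 = 0.5000
R = −Δy/(cos θ' − cos θ) = 1.0000
v = R·ω = 1.0000·0.5000 = 0.5000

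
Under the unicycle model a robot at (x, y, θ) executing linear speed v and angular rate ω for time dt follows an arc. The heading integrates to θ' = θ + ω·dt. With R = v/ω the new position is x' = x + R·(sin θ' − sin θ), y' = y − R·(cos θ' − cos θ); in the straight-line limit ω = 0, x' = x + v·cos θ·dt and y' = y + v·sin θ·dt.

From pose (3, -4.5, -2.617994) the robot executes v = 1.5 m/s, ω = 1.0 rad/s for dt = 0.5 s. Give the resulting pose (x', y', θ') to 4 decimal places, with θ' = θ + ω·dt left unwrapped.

θ' = -2.6180 + 1.0·0.5 = -2.1180
R = v/ω = 1.5/1.0 = 1.5000
x' = 3 + 1.5000·(sin -2.1180 − sin -2.6180) = 2.4690
y' = -4.5 − 1.5000·(cos -2.1180 − cos -2.6180) = -5.0186

(2.4690, -5.0186, -2.1180)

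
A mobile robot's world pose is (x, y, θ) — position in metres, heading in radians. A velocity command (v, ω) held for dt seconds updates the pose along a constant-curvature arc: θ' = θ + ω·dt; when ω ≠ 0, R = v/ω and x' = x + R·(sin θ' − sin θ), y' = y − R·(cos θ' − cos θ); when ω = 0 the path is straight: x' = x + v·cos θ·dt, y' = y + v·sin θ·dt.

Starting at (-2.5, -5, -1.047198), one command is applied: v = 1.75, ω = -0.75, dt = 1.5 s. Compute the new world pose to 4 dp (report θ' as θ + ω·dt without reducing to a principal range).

θ' = -1.0472 + -0.75·1.5 = -2.1722
R = v/ω = 1.75/-0.75 = -2.3333
x' = -2.5 + -2.3333·(sin -2.1722 − sin -1.0472) = -2.5968
y' = -5 − -2.3333·(cos -2.1722 − cos -1.0472) = -7.4869

(-2.5968, -7.4869, -2.1722)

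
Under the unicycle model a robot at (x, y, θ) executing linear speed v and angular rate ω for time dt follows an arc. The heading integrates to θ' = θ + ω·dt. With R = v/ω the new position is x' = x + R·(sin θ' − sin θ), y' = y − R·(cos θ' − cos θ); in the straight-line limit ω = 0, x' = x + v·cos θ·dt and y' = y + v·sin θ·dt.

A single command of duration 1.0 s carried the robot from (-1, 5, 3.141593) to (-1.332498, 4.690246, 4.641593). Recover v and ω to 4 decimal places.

v = 0.5000, ω = 1.5000

Δθ = 4.641593 − 3.141593 = 1.500000
ω = Δθ/dt = 1.500000/1.0 = 1.5000
R = Δx/(sin θ' − sin θ) = 0.3333
v = R·ω = 0.3333·1.5000 = 0.5000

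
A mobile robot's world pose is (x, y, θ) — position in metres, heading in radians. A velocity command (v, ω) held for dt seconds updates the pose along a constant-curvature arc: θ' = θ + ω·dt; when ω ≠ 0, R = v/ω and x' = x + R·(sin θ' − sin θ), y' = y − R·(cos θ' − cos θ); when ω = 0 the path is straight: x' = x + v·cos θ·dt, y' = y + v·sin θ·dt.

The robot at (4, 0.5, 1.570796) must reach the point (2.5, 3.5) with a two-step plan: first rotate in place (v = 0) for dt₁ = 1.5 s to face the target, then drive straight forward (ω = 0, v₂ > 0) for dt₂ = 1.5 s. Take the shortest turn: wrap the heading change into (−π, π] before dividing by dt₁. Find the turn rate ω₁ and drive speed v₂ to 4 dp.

heading to target = atan2(3.5−0.5, 2.5−4) = 2.0344
Δθ = wrap(2.0344 − 1.5708) = 0.4636; ω₁ = Δθ/dt₁ = 0.3091
distance = √((2.5−4)² + (3.5−0.5)²) = 3.3541; v₂ = distance/dt₂ = 2.2361

ω₁ = 0.3091, v₂ = 2.2361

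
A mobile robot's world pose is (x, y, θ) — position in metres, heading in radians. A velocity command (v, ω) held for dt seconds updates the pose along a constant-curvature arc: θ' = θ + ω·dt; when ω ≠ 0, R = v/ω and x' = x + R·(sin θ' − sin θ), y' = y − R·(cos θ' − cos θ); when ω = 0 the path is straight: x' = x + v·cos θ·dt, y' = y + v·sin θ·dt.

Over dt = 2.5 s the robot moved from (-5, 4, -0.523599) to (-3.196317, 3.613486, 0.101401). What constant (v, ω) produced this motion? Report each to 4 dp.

Δθ = 0.101401 − -0.523599 = 0.625000
ω = Δθ/dt = 0.625000/2.5 = 0.2500
R = Δx/(sin θ' − sin θ) = 3.0000
v = R·ω = 3.0000·0.2500 = 0.7500

v = 0.7500, ω = 0.2500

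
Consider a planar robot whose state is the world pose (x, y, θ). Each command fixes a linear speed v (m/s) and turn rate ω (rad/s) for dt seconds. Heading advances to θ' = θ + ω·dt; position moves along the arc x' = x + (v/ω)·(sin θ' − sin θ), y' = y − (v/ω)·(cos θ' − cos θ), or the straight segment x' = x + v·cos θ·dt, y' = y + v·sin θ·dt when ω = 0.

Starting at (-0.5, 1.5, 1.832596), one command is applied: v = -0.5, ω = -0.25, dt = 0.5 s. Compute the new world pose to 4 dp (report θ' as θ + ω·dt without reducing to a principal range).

(-0.4505, 1.2551, 1.7076)

θ' = 1.8326 + -0.25·0.5 = 1.7076
R = v/ω = -0.5/-0.25 = 2.0000
x' = -0.5 + 2.0000·(sin 1.7076 − sin 1.8326) = -0.4505
y' = 1.5 − 2.0000·(cos 1.7076 − cos 1.8326) = 1.2551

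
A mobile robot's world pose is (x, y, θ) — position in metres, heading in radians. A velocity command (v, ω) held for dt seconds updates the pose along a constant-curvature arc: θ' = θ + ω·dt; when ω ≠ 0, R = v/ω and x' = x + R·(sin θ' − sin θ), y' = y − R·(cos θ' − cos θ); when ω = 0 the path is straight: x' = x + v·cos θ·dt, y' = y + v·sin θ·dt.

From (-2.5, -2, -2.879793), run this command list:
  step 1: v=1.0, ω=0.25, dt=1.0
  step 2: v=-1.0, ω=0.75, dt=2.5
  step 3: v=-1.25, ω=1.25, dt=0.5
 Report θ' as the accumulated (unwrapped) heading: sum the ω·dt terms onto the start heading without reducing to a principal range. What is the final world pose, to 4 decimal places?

step 1: θ'=-2.6298 (R=4.0000) → pose (-3.4237, -2.3762, -2.6298)
step 2: θ'=-0.7548 (R=-1.3333) → pose (-3.1632, -0.2425, -0.7548)
step 3: θ'=-0.1298 (R=-1.0000) → pose (-3.7189, 0.0206, -0.1298)

(-3.7189, 0.0206, -0.1298)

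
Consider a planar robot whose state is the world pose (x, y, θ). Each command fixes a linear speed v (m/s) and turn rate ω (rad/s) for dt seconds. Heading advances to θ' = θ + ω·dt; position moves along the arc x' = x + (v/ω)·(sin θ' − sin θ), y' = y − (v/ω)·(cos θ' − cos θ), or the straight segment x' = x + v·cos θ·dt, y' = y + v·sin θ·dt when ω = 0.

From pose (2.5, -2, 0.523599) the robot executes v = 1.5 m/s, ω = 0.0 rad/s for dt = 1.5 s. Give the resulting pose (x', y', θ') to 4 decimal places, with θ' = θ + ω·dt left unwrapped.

(4.4486, -0.8750, 0.5236)

θ' = 0.5236 + 0.0·1.5 = 0.5236
ω = 0 → straight: x' = 2.5 + 1.5·cos(0.5236)·1.5 = 4.4486
y' = -2 + 1.5·sin(0.5236)·1.5 = -0.8750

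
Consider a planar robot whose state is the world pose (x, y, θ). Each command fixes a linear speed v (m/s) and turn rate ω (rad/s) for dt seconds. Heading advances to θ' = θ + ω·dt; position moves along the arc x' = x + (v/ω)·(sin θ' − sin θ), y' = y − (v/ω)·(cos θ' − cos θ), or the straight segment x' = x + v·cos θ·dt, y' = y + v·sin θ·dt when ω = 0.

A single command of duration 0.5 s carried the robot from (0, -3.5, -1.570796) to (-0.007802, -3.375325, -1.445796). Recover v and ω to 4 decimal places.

v = -0.2500, ω = 0.2500

Δθ = -1.445796 − -1.570796 = 0.125000
ω = Δθ/dt = 0.125000/0.5 = 0.2500
R = −Δy/(cos θ' − cos θ) = -1.0000
v = R·ω = -1.0000·0.2500 = -0.2500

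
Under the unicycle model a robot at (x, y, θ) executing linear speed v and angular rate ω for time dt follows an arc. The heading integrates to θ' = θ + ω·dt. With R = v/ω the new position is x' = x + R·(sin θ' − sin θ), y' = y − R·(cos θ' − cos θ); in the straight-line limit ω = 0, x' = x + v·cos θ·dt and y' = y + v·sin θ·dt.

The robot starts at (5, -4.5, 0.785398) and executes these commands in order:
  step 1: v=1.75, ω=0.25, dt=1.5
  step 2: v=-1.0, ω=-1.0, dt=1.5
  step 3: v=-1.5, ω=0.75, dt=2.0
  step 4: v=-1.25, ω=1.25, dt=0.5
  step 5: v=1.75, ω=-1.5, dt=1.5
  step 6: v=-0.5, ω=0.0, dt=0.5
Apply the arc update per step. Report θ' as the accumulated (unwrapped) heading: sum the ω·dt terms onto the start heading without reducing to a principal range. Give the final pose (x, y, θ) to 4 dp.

step 1: θ'=1.1604 (R=7.0000) → pose (6.4690, -2.3431, 1.1604)
step 2: θ'=-0.3396 (R=1.0000) → pose (5.2189, -2.8870, -0.3396)
step 3: θ'=1.1604 (R=-2.0000) → pose (2.7188, -3.9748, 1.1604)
step 4: θ'=1.7854 (R=-1.0000) → pose (2.6587, -4.5867, 1.7854)
step 5: θ'=-0.4646 (R=-1.1667) → pose (4.3213, -3.2953, -0.4646)
step 6: θ'=-0.4646 (straight) → pose (4.0978, -3.1833, -0.4646)

(4.0978, -3.1833, -0.4646)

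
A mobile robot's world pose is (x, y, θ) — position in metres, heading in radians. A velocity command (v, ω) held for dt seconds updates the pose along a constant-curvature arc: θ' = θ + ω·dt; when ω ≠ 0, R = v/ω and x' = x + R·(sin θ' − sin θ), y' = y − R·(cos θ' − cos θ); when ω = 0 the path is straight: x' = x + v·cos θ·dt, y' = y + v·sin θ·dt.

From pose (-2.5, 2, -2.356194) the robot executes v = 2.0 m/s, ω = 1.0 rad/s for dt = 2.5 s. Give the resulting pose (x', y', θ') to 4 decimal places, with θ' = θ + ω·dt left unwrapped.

θ' = -2.3562 + 1.0·2.5 = 0.1438
R = v/ω = 2.0/1.0 = 2.0000
x' = -2.5 + 2.0000·(sin 0.1438 − sin -2.3562) = -0.7992
y' = 2 − 2.0000·(cos 0.1438 − cos -2.3562) = -1.3936

(-0.7992, -1.3936, 0.1438)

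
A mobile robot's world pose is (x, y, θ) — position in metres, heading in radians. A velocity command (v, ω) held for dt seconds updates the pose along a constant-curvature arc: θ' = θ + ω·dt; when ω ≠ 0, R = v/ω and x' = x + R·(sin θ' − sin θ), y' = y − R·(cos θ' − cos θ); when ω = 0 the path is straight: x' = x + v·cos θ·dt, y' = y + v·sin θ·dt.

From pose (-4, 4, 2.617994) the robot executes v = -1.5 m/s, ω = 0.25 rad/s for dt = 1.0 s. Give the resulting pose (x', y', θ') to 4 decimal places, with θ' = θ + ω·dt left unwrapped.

θ' = 2.6180 + 0.25·1.0 = 2.8680
R = v/ω = -1.5/0.25 = -6.0000
x' = -4 + -6.0000·(sin 2.8680 − sin 2.6180) = -2.6212
y' = 4 − -6.0000·(cos 2.8680 − cos 2.6180) = 3.4193

(-2.6212, 3.4193, 2.8680)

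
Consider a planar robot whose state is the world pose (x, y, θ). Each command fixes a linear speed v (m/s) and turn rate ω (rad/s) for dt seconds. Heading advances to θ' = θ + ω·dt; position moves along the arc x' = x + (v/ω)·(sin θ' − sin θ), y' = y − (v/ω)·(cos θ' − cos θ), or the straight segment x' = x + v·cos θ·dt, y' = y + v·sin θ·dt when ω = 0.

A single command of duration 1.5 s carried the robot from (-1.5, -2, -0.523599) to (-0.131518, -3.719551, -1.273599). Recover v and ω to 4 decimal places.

Δθ = -1.273599 − -0.523599 = -0.750000
ω = Δθ/dt = -0.750000/1.5 = -0.5000
R = −Δy/(cos θ' − cos θ) = -3.0000
v = R·ω = -3.0000·-0.5000 = 1.5000

v = 1.5000, ω = -0.5000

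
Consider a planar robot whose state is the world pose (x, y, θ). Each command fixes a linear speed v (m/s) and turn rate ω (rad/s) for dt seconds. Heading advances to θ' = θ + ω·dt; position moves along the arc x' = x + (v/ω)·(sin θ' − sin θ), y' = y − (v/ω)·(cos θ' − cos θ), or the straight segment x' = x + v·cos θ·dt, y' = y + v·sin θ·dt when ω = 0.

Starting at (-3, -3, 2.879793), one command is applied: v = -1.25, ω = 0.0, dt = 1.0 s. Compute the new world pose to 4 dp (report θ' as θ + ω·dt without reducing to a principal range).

(-1.7926, -3.3235, 2.8798)

θ' = 2.8798 + 0.0·1.0 = 2.8798
ω = 0 → straight: x' = -3 + -1.25·cos(2.8798)·1.0 = -1.7926
y' = -3 + -1.25·sin(2.8798)·1.0 = -3.3235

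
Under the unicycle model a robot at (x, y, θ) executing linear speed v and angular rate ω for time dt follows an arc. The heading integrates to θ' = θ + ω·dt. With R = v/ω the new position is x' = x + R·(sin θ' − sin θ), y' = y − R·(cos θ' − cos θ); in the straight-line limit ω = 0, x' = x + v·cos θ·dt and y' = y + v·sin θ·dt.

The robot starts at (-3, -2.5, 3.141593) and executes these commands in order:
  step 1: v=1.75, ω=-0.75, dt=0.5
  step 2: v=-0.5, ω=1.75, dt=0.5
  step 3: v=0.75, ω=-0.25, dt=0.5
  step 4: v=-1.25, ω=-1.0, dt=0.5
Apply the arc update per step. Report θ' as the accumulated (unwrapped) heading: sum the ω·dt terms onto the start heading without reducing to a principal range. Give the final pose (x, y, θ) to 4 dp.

(-3.3388, -2.4044, 3.0166)

step 1: θ'=2.7666 (R=-2.3333) → pose (-3.8546, -2.3379, 2.7666)
step 2: θ'=3.6416 (R=-0.2857) → pose (-3.6130, -2.3227, 3.6416)
step 3: θ'=3.5166 (R=-3.0000) → pose (-3.9525, -2.4815, 3.5166)
step 4: θ'=3.0166 (R=1.2500) → pose (-3.3388, -2.4044, 3.0166)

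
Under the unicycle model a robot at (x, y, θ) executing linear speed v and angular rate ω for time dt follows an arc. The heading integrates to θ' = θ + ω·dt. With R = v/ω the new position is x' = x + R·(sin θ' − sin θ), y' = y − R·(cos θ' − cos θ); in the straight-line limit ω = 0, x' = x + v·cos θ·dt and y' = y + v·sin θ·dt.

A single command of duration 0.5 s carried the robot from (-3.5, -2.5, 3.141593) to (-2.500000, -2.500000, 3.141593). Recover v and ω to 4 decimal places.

v = -2.0000, ω = 0.0000

Δθ = 3.141593 − 3.141593 = 0.000000
ω = Δθ/dt = 0.000000/0.5 = 0.0000
ω = 0 → v = (Δx·cos θ + Δy·sin θ)/dt = -2.0000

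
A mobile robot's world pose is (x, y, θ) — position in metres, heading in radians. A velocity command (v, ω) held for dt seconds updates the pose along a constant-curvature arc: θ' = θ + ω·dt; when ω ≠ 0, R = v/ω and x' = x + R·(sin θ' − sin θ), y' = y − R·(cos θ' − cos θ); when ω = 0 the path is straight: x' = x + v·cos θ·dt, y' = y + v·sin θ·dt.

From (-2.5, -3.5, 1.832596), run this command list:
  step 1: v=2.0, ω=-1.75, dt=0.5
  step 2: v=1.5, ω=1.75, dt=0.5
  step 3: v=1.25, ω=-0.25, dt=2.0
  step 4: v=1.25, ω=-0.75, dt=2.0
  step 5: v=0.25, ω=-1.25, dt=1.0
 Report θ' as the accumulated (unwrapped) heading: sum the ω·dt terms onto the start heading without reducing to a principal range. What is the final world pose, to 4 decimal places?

(-0.1713, 1.7259, -1.4174)

step 1: θ'=0.9576 (R=-1.1429) → pose (-2.3307, -2.5465, 0.9576)
step 2: θ'=1.8326 (R=0.8571) → pose (-2.2038, -1.8314, 1.8326)
step 3: θ'=1.3326 (R=-5.0000) → pose (-2.2330, 0.6425, 1.3326)
step 4: θ'=-0.1674 (R=-1.6667) → pose (-0.3356, 1.8926, -0.1674)
step 5: θ'=-1.4174 (R=-0.2000) → pose (-0.1713, 1.7259, -1.4174)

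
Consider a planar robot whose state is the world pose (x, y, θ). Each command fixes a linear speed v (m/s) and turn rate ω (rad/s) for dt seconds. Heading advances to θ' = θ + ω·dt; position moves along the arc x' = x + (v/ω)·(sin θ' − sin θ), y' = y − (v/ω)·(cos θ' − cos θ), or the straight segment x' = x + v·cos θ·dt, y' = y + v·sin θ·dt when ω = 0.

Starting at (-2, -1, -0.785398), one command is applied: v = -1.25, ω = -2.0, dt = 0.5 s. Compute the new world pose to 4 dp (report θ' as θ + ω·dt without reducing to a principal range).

(-2.1687, -0.4250, -1.7854)

θ' = -0.7854 + -2.0·0.5 = -1.7854
R = v/ω = -1.25/-2.0 = 0.6250
x' = -2 + 0.6250·(sin -1.7854 − sin -0.7854) = -2.1687
y' = -1 − 0.6250·(cos -1.7854 − cos -0.7854) = -0.4250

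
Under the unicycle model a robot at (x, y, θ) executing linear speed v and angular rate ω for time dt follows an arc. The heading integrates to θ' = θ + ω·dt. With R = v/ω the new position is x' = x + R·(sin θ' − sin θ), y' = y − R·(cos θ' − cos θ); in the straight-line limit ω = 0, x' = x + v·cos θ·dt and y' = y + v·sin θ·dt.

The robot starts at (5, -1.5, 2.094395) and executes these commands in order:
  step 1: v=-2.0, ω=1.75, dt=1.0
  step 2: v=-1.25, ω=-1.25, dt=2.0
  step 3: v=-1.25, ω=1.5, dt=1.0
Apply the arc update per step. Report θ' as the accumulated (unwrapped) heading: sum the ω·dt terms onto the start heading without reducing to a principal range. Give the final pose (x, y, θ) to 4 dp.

step 1: θ'=3.8444 (R=-1.1429) → pose (6.7284, -1.8006, 3.8444)
step 2: θ'=1.3444 (R=1.0000) → pose (8.3493, -2.7881, 1.3444)
step 3: θ'=2.8444 (R=-0.8333) → pose (8.9173, -3.7720, 2.8444)

(8.9173, -3.7720, 2.8444)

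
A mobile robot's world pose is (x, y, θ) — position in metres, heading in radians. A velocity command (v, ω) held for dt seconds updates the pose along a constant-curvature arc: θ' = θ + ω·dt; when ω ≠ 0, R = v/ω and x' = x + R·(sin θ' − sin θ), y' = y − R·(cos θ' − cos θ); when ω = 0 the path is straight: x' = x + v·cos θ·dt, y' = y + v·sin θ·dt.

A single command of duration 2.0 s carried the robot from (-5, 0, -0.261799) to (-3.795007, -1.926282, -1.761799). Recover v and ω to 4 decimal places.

v = 1.2500, ω = -0.7500

Δθ = -1.761799 − -0.261799 = -1.500000
ω = Δθ/dt = -1.500000/2.0 = -0.7500
R = −Δy/(cos θ' − cos θ) = -1.6667
v = R·ω = -1.6667·-0.7500 = 1.2500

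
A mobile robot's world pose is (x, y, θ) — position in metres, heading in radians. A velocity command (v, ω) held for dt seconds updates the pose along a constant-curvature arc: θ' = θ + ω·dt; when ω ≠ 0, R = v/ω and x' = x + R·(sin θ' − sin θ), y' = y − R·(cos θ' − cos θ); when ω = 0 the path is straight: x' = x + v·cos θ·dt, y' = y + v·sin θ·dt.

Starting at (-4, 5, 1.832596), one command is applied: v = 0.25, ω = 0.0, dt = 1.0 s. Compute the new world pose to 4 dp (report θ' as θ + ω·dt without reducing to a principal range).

θ' = 1.8326 + 0.0·1.0 = 1.8326
ω = 0 → straight: x' = -4 + 0.25·cos(1.8326)·1.0 = -4.0647
y' = 5 + 0.25·sin(1.8326)·1.0 = 5.2415

(-4.0647, 5.2415, 1.8326)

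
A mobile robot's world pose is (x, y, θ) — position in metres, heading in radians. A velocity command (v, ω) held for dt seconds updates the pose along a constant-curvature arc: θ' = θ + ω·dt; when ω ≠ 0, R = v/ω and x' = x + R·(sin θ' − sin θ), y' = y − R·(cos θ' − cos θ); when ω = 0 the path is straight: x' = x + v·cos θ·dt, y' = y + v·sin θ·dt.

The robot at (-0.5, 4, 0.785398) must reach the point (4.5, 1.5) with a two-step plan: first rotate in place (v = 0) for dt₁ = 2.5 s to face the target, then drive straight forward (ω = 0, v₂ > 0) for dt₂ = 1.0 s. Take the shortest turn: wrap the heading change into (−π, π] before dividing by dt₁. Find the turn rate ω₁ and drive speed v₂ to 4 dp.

heading to target = atan2(1.5−4, 4.5−-0.5) = -0.4636
Δθ = wrap(-0.4636 − 0.7854) = -1.2490; ω₁ = Δθ/dt₁ = -0.4996
distance = √((4.5−-0.5)² + (1.5−4)²) = 5.5902; v₂ = distance/dt₂ = 5.5902

ω₁ = -0.4996, v₂ = 5.5902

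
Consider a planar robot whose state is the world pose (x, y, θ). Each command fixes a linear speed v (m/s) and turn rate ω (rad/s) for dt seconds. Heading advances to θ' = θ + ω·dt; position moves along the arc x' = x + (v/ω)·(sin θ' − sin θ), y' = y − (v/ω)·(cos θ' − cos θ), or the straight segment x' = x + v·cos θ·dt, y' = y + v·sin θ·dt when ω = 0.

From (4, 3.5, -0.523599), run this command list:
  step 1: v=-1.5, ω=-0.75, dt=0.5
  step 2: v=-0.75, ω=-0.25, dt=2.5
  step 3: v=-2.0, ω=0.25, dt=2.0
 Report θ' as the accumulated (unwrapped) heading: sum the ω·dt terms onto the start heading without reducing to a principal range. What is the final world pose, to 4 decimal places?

(1.6266, 9.4981, -1.0236)

step 1: θ'=-0.8986 (R=2.0000) → pose (3.4351, 3.9866, -0.8986)
step 2: θ'=-1.5236 (R=3.0000) → pose (2.7858, 5.7132, -1.5236)
step 3: θ'=-1.0236 (R=-8.0000) → pose (1.6266, 9.4981, -1.0236)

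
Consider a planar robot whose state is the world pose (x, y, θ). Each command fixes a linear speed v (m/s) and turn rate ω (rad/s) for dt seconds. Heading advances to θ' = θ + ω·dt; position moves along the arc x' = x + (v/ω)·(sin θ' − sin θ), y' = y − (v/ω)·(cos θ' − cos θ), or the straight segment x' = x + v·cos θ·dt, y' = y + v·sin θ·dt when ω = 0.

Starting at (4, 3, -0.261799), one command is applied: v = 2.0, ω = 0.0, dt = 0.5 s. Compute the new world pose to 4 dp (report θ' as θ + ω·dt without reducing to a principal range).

(4.9659, 2.7412, -0.2618)

θ' = -0.2618 + 0.0·0.5 = -0.2618
ω = 0 → straight: x' = 4 + 2.0·cos(-0.2618)·0.5 = 4.9659
y' = 3 + 2.0·sin(-0.2618)·0.5 = 2.7412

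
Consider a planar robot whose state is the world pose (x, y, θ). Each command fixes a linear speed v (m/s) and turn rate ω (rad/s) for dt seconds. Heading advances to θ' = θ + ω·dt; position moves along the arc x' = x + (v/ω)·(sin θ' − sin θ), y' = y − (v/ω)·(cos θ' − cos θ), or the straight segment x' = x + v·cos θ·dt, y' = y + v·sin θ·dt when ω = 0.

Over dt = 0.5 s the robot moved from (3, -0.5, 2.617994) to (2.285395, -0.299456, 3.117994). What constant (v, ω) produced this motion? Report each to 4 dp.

Δθ = 3.117994 − 2.617994 = 0.500000
ω = Δθ/dt = 0.500000/0.5 = 1.0000
R = Δx/(sin θ' − sin θ) = 1.5000
v = R·ω = 1.5000·1.0000 = 1.5000

v = 1.5000, ω = 1.0000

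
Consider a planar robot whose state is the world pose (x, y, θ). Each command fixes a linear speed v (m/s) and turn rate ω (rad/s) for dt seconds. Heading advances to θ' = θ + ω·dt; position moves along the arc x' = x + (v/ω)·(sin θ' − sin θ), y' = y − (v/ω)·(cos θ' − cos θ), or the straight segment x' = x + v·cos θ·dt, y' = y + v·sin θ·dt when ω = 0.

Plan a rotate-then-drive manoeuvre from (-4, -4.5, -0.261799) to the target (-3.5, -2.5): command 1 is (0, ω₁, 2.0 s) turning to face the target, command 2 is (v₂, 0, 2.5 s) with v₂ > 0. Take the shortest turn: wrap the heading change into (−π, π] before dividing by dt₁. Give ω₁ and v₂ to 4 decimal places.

ω₁ = 0.7938, v₂ = 0.8246

heading to target = atan2(-2.5−-4.5, -3.5−-4) = 1.3258
Δθ = wrap(1.3258 − -0.2618) = 1.5876; ω₁ = Δθ/dt₁ = 0.7938
distance = √((-3.5−-4)² + (-2.5−-4.5)²) = 2.0616; v₂ = distance/dt₂ = 0.8246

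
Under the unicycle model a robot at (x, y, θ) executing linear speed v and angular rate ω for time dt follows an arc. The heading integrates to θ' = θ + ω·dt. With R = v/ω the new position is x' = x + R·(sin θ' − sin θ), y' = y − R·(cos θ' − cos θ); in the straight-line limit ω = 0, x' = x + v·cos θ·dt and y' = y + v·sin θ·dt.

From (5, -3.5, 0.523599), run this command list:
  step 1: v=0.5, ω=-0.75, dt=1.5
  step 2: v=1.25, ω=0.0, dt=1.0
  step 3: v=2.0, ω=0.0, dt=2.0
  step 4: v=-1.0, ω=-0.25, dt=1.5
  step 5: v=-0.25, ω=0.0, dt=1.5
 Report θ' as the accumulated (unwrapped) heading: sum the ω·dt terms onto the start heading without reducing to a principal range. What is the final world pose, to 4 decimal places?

(8.7786, -5.1293, -0.9764)

step 1: θ'=-0.6014 (R=-0.6667) → pose (5.7105, -3.5277, -0.6014)
step 2: θ'=-0.6014 (straight) → pose (6.7412, -4.2349, -0.6014)
step 3: θ'=-0.6014 (straight) → pose (10.0394, -6.4981, -0.6014)
step 4: θ'=-0.9764 (R=4.0000) → pose (8.9886, -5.4400, -0.9764)
step 5: θ'=-0.9764 (straight) → pose (8.7786, -5.1293, -0.9764)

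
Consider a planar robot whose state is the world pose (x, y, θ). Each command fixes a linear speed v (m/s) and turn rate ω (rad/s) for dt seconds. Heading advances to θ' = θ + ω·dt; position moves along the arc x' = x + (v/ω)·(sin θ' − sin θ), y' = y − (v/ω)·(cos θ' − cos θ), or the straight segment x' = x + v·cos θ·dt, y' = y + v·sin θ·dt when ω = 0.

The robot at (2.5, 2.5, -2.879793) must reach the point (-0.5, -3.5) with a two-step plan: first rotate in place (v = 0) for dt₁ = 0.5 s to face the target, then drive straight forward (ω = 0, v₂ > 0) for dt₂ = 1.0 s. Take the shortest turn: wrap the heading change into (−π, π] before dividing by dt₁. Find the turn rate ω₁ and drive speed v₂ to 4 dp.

heading to target = atan2(-3.5−2.5, -0.5−2.5) = -2.0344
Δθ = wrap(-2.0344 − -2.8798) = 0.8453; ω₁ = Δθ/dt₁ = 1.6907
distance = √((-0.5−2.5)² + (-3.5−2.5)²) = 6.7082; v₂ = distance/dt₂ = 6.7082

ω₁ = 1.6907, v₂ = 6.7082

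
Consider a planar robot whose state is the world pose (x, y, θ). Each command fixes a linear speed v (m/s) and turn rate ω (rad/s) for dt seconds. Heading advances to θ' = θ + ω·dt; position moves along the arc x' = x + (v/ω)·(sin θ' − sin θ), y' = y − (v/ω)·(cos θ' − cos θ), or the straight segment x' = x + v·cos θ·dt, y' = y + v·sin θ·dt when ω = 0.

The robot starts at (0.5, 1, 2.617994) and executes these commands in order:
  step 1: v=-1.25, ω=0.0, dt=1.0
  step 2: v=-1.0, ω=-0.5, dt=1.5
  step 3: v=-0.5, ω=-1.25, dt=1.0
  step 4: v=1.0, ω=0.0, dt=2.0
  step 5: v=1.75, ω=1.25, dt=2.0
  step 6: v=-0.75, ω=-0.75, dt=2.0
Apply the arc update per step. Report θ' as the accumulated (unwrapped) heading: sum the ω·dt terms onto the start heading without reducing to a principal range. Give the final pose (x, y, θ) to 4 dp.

step 1: θ'=2.6180 (straight) → pose (1.5825, 0.3750, 2.6180)
step 2: θ'=1.8680 (R=2.0000) → pose (2.4949, -0.7714, 1.8680)
step 3: θ'=0.6180 (R=0.4000) → pose (2.3441, -1.2145, 0.6180)
step 4: θ'=0.6180 (straight) → pose (3.9742, -0.0557, 0.6180)
step 5: θ'=3.1180 (R=1.4000) → pose (3.1961, 2.4850, 3.1180)
step 6: θ'=1.6180 (R=1.0000) → pose (4.1714, 1.5324, 1.6180)

(4.1714, 1.5324, 1.6180)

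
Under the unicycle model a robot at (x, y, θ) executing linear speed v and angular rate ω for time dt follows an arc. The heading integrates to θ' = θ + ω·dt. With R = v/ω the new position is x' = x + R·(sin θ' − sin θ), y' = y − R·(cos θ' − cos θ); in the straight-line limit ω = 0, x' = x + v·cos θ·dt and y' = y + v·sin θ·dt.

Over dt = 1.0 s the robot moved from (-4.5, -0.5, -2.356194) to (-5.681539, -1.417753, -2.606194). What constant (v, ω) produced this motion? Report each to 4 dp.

v = 1.5000, ω = -0.2500

Δθ = -2.606194 − -2.356194 = -0.250000
ω = Δθ/dt = -0.250000/1.0 = -0.2500
R = Δx/(sin θ' − sin θ) = -6.0000
v = R·ω = -6.0000·-0.2500 = 1.5000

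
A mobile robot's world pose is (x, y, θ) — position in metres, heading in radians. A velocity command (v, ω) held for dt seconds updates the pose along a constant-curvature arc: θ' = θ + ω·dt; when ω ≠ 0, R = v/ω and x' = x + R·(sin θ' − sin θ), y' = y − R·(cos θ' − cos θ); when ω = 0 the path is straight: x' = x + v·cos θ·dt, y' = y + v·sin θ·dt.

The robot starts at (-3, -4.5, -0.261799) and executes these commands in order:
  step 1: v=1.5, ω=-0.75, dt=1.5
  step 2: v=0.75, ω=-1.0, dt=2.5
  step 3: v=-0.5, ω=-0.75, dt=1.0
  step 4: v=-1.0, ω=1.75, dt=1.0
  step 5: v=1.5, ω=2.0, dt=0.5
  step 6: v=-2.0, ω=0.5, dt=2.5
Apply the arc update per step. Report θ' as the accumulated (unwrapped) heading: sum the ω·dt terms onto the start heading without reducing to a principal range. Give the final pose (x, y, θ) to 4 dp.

step 1: θ'=-1.3868 (R=-2.0000) → pose (-1.5514, -6.0659, -1.3868)
step 2: θ'=-3.8868 (R=-0.7500) → pose (-2.7973, -6.7544, -3.8868)
step 3: θ'=-4.6368 (R=0.6667) → pose (-2.5846, -7.1940, -4.6368)
step 4: θ'=-2.8868 (R=-0.5714) → pose (-1.8708, -7.7038, -2.8868)
step 5: θ'=-1.8868 (R=0.7500) → pose (-2.3947, -8.1965, -1.8868)
step 6: θ'=-0.6368 (R=-4.0000) → pose (-3.8181, -3.7374, -0.6368)

(-3.8181, -3.7374, -0.6368)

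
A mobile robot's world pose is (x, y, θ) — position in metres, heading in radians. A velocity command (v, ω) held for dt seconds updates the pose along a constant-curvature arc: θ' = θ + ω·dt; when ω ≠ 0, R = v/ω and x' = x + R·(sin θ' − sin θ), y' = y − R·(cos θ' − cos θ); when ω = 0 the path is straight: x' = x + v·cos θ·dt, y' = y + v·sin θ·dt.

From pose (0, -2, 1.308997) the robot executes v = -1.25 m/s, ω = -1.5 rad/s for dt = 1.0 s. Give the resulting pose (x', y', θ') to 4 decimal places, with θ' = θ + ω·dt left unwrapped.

(-0.9631, -2.6025, -0.1910)

θ' = 1.3090 + -1.5·1.0 = -0.1910
R = v/ω = -1.25/-1.5 = 0.8333
x' = 0 + 0.8333·(sin -0.1910 − sin 1.3090) = -0.9631
y' = -2 − 0.8333·(cos -0.1910 − cos 1.3090) = -2.6025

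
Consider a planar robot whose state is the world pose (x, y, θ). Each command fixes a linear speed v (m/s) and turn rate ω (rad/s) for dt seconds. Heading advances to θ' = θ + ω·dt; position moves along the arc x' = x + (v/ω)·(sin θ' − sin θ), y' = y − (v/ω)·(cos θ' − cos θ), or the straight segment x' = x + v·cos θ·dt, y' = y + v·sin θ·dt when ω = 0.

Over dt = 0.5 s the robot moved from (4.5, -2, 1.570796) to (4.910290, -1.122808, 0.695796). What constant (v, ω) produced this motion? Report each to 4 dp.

v = 2.0000, ω = -1.7500

Δθ = 0.695796 − 1.570796 = -0.875000
ω = Δθ/dt = -0.875000/0.5 = -1.7500
R = −Δy/(cos θ' − cos θ) = -1.1429
v = R·ω = -1.1429·-1.7500 = 2.0000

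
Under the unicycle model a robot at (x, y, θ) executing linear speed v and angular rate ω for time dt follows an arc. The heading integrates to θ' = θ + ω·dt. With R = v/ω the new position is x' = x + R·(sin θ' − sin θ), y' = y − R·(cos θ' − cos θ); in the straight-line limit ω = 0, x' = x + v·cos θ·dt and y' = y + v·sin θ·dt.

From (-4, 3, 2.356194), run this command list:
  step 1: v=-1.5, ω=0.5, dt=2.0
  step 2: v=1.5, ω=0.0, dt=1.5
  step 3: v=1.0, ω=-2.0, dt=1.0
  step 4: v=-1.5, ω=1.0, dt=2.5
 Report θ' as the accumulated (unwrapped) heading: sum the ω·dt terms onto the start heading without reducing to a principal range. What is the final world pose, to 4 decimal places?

step 1: θ'=3.3562 (R=-3.0000) → pose (-1.2398, 2.1901, 3.3562)
step 2: θ'=3.3562 (straight) → pose (-3.4382, 1.7110, 3.3562)
step 3: θ'=1.3562 (R=-0.5000) → pose (-4.0332, 2.3060, 1.3562)
step 4: θ'=3.8562 (R=-1.5000) → pose (-1.5846, 0.8535, 3.8562)

(-1.5846, 0.8535, 3.8562)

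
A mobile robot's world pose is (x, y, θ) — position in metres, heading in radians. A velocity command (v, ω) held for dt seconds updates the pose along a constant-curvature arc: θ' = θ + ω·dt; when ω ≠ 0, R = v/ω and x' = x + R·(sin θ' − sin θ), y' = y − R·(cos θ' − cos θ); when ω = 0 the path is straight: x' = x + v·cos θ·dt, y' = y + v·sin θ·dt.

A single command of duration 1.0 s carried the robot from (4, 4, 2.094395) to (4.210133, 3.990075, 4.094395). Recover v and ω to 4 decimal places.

v = -0.2500, ω = 2.0000

Δθ = 4.094395 − 2.094395 = 2.000000
ω = Δθ/dt = 2.000000/1.0 = 2.0000
R = Δx/(sin θ' − sin θ) = -0.1250
v = R·ω = -0.1250·2.0000 = -0.2500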